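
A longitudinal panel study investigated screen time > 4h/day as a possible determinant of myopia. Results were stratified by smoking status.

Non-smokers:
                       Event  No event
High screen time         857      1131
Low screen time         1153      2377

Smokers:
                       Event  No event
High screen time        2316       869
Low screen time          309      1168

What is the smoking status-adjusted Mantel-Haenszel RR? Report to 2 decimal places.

2.05

RR_MH = Σ(aᵢ·n₀ᵢ/nᵢ) / Σ(cᵢ·n₁ᵢ/nᵢ), with n₁ᵢ = aᵢ+bᵢ (exposed), n₀ᵢ = cᵢ+dᵢ (unexposed), nᵢ = n₁ᵢ+n₀ᵢ.
Stratum 1 (Non-smokers): n₁ = 1988, n₀ = 3530, n = 5518; a·n₀/n = 857·3530/5518 = 548.2439; c·n₁/n = 1153·1988/5518 = 415.3976
Stratum 2 (Smokers): n₁ = 3185, n₀ = 1477, n = 4662; a·n₀/n = 2316·1477/4662 = 733.7477; c·n₁/n = 309·3185/4662 = 211.1036
RR_MH = (548.2439 + 733.7477) / (415.3976 + 211.1036) = 1281.9917 / 626.5012 = 2.04627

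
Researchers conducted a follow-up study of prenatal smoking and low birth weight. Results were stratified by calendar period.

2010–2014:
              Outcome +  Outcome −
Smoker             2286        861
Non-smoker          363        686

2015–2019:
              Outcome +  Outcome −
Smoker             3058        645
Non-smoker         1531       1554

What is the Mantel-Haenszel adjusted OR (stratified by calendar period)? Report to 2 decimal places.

OR_MH = Σ(aᵢdᵢ/nᵢ) / Σ(bᵢcᵢ/nᵢ), where nᵢ is the stratum total.
Stratum 1 (2010–2014): n = 4196; a·d/n = 2286·686/4196 = 373.7359; b·c/n = 861·363/4196 = 74.4859
Stratum 2 (2015–2019): n = 6788; a·d/n = 3058·1554/6788 = 700.0784; b·c/n = 645·1531/6788 = 145.4766
OR_MH = (373.7359 + 700.0784) / (74.4859 + 145.4766) = 1073.8143 / 219.9625 = 4.88181

4.88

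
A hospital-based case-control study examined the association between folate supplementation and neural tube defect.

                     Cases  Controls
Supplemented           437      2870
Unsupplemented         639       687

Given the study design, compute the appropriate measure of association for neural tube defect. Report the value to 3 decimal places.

Cells: a = 437, b = 2870, c = 639, d = 687.
This is a hospital-based case-control study: participants were sampled on outcome status, so risks in the source population cannot be estimated directly — relative risk is not valid here. The odds ratio is the appropriate measure.
OR = (a·d)/(b·c) = (437 × 687) / (2870 × 639) = 300219 / 1833930 = 0.16370

0.164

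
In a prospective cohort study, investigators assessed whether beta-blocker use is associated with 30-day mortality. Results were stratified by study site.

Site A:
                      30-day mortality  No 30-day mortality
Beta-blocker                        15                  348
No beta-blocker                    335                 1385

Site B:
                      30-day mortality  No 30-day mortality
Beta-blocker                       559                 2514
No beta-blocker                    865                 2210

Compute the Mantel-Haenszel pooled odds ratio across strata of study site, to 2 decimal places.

0.51

OR_MH = Σ(aᵢdᵢ/nᵢ) / Σ(bᵢcᵢ/nᵢ), where nᵢ is the stratum total.
Stratum 1 (Site A): n = 2083; a·d/n = 15·1385/2083 = 9.9736; b·c/n = 348·335/2083 = 55.9674
Stratum 2 (Site B): n = 6148; a·d/n = 559·2210/6148 = 200.9418; b·c/n = 2514·865/6148 = 353.7101
OR_MH = (9.9736 + 200.9418) / (55.9674 + 353.7101) = 210.9154 / 409.6775 = 0.51483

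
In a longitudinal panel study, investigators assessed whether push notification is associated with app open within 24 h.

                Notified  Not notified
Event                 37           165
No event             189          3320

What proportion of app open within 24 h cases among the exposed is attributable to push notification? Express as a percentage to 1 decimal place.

Reading the table with exposure as columns: a = 37 (Notified, case), b = 189 (Notified, non-case), c = 165 (Not notified, case), d = 3320.
Risk in exposed = 37/226 = 0.16372; risk in unexposed = 165/3485 = 0.04735.
RR = 0.16372/0.04735 = 3.45790
AR% = (RR − 1)/RR × 100 = (3.45790 − 1)/3.45790 × 100 = 71.0807%

71.1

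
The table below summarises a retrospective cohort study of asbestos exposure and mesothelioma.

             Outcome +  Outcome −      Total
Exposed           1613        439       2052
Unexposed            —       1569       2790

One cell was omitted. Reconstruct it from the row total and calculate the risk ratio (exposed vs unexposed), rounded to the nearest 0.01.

The missing cell is in the unexposed row: 2790 − 1569 = 1221.
So a = 1613, b = 439, c = 1221, d = 1569.
RR = [a/(a+b)] / [c/(c+d)] = (1613/2052) / (1221/2790) = 0.78606/0.43763 = 1.79616

1.80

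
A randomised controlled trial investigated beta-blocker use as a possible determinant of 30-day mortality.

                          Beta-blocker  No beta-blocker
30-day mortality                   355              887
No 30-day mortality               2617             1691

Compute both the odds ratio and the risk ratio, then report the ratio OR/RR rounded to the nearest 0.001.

0.745

Reading the table with exposure as columns: a = 355 (Beta-blocker, case), b = 2617 (Beta-blocker, non-case), c = 887 (No beta-blocker, case), d = 1691.
OR = (355·1691)/(2617·887) = 600305/2321279 = 0.25861
Risk in exposed = 355/2972 = 0.11945; risk in unexposed = 887/2578 = 0.34407; RR = 0.34717
OR/RR = 0.25861 / 0.34717 = 0.74491
The outcome is not rare, so the OR lies further from 1 than the RR.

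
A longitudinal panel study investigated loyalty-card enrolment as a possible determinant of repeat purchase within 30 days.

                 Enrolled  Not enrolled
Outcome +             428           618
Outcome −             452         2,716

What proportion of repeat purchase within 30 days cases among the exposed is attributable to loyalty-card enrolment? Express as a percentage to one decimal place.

61.9

Reading the table with exposure as columns: a = 428 (Enrolled, case), b = 452 (Enrolled, non-case), c = 618 (Not enrolled, case), d = 2716.
Risk in exposed = 428/880 = 0.48636; risk in unexposed = 618/3334 = 0.18536.
RR = 0.48636/0.18536 = 2.62385
AR% = (RR − 1)/RR × 100 = (2.62385 − 1)/2.62385 × 100 = 61.8880%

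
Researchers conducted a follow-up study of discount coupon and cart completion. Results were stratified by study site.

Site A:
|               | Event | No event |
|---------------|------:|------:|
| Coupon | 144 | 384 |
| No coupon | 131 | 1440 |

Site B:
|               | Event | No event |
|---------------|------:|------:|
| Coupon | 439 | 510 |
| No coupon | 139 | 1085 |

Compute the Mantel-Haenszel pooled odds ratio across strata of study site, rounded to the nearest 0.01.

5.62

OR_MH = Σ(aᵢdᵢ/nᵢ) / Σ(bᵢcᵢ/nᵢ), where nᵢ is the stratum total.
Stratum 1 (Site A): n = 2099; a·d/n = 144·1440/2099 = 98.7899; b·c/n = 384·131/2099 = 23.9657
Stratum 2 (Site B): n = 2173; a·d/n = 439·1085/2173 = 219.1970; b·c/n = 510·139/2173 = 32.6231
OR_MH = (98.7899 + 219.1970) / (23.9657 + 32.6231) = 317.9869 / 56.5888 = 5.61925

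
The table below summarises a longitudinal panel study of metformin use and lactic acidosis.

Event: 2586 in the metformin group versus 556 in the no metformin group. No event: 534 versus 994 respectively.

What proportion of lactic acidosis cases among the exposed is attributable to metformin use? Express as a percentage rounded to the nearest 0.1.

From the description: a = 2586, b = 534, c = 556, d = 994.
Risk in exposed = 2586/3120 = 0.82885; risk in unexposed = 556/1550 = 0.35871.
RR = 0.82885/0.35871 = 2.31063
AR% = (RR − 1)/RR × 100 = (2.31063 − 1)/2.31063 × 100 = 56.7218%

56.7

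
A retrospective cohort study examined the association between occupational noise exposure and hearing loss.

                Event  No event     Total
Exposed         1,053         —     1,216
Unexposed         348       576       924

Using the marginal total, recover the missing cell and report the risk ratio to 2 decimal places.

The missing cell is in the exposed row: 1216 − 1053 = 163.
So a = 1053, b = 163, c = 348, d = 576.
RR = [a/(a+b)] / [c/(c+d)] = (1053/1216) / (348/924) = 0.86595/0.37662 = 2.29926

2.30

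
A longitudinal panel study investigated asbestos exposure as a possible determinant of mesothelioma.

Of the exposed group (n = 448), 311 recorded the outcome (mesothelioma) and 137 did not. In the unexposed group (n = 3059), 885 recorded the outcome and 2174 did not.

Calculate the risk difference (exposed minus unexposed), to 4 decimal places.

0.4049

From the description: a = 311, b = 137, c = 885, d = 2174.
Risk in exposed = 311/448 = 0.694196; risk in unexposed = 885/3059 = 0.289310.
Risk difference = 0.694196 − 0.289310 = 0.404886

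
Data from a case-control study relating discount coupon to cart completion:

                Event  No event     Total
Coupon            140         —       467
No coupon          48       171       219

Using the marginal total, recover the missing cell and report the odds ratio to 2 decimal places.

The missing cell is in the exposed row: 467 − 140 = 327.
So a = 140, b = 327, c = 48, d = 171.
OR = (a·d)/(b·c) = (140 × 171) / (327 × 48) = 23940 / 15696 = 1.52523

1.53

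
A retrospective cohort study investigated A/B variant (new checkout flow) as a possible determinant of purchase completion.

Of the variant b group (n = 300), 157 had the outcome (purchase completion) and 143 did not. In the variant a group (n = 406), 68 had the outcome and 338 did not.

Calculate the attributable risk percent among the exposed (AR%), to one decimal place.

From the description: a = 157, b = 143, c = 68, d = 338.
Risk in exposed = 157/300 = 0.52333; risk in unexposed = 68/406 = 0.16749.
RR = 0.52333/0.16749 = 3.12461
AR% = (RR − 1)/RR × 100 = (3.12461 − 1)/3.12461 × 100 = 67.9960%

68.0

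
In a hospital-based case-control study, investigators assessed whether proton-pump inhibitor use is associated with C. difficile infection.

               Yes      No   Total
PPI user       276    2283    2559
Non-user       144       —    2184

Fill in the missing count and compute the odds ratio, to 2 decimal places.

The missing cell is in the unexposed row: 2184 − 144 = 2040.
So a = 276, b = 2283, c = 144, d = 2040.
OR = (a·d)/(b·c) = (276 × 2040) / (2283 × 144) = 563040 / 328752 = 1.71266

1.71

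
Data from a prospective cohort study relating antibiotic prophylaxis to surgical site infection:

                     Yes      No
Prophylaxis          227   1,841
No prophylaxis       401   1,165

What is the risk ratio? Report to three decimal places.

0.429

Cells: a = 227, b = 1841, c = 401, d = 1165.
Risk in exposed = 227/2068 = 0.10977; risk in unexposed = 401/1566 = 0.25607.
RR = 0.10977 / 0.25607 = 0.42867
The risk is 57% lower among the exposed than among the unexposed.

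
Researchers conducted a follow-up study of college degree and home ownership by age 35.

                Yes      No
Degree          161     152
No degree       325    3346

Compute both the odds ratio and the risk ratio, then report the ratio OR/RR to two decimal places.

Cells: a = 161, b = 152, c = 325, d = 3346.
OR = (161·3346)/(152·325) = 538706/49400 = 10.90498
Risk in exposed = 161/313 = 0.51438; risk in unexposed = 325/3671 = 0.08853; RR = 5.81009
OR/RR = 10.90498 / 5.81009 = 1.87691
The outcome is not rare, so the OR lies further from 1 than the RR.

1.88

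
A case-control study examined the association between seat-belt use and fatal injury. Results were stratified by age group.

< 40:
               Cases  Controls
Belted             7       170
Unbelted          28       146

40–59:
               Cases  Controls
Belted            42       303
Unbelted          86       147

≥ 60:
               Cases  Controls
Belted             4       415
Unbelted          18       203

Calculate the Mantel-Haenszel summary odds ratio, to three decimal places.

0.211

OR_MH = Σ(aᵢdᵢ/nᵢ) / Σ(bᵢcᵢ/nᵢ), where nᵢ is the stratum total.
Stratum 1 (< 40): n = 351; a·d/n = 7·146/351 = 2.9117; b·c/n = 170·28/351 = 13.5613
Stratum 2 (40–59): n = 578; a·d/n = 42·147/578 = 10.6817; b·c/n = 303·86/578 = 45.0830
Stratum 3 (≥ 60): n = 640; a·d/n = 4·203/640 = 1.2688; b·c/n = 415·18/640 = 11.6719
OR_MH = (2.9117 + 10.6817 + 1.2688) / (13.5613 + 45.0830 + 11.6719) = 14.8621 / 70.3162 = 0.21136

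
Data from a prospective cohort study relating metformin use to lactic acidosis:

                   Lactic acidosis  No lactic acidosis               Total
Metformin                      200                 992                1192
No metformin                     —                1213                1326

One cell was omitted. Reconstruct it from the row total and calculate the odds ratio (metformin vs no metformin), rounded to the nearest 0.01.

2.16

The missing cell is in the unexposed row: 1326 − 1213 = 113.
So a = 200, b = 992, c = 113, d = 1213.
OR = (a·d)/(b·c) = (200 × 1213) / (992 × 113) = 242600 / 112096 = 2.16422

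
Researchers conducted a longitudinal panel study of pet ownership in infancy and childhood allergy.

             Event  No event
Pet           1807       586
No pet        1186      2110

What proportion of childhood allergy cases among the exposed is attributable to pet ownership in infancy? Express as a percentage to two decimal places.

52.35

Cells: a = 1807, b = 586, c = 1186, d = 2110.
Risk in exposed = 1807/2393 = 0.75512; risk in unexposed = 1186/3296 = 0.35983.
RR = 0.75512/0.35983 = 2.09854
AR% = (RR − 1)/RR × 100 = (2.09854 − 1)/2.09854 × 100 = 52.3479%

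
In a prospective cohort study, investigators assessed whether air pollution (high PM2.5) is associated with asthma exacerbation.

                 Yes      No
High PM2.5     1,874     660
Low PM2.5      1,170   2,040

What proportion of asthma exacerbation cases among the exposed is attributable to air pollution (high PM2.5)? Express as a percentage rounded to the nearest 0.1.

Cells: a = 1874, b = 660, c = 1170, d = 2040.
Risk in exposed = 1874/2534 = 0.73954; risk in unexposed = 1170/3210 = 0.36449.
RR = 0.73954/0.36449 = 2.02900
AR% = (RR − 1)/RR × 100 = (2.02900 − 1)/2.02900 × 100 = 50.7146%

50.7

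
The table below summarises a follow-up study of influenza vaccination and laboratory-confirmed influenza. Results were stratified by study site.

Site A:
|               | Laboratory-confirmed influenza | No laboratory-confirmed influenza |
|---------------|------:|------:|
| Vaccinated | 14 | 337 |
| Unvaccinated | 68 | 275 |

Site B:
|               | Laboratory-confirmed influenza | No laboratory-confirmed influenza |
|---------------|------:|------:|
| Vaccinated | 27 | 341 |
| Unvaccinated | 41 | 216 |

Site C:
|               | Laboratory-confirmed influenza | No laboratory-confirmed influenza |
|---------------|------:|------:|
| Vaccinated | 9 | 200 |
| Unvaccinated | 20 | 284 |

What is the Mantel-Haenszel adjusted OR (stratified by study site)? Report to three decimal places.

0.314

OR_MH = Σ(aᵢdᵢ/nᵢ) / Σ(bᵢcᵢ/nᵢ), where nᵢ is the stratum total.
Stratum 1 (Site A): n = 694; a·d/n = 14·275/694 = 5.5476; b·c/n = 337·68/694 = 33.0202
Stratum 2 (Site B): n = 625; a·d/n = 27·216/625 = 9.3312; b·c/n = 341·41/625 = 22.3696
Stratum 3 (Site C): n = 513; a·d/n = 9·284/513 = 4.9825; b·c/n = 200·20/513 = 7.7973
OR_MH = (5.5476 + 9.3312 + 4.9825) / (33.0202 + 22.3696 + 7.7973) = 19.8612 / 63.1870 = 0.31432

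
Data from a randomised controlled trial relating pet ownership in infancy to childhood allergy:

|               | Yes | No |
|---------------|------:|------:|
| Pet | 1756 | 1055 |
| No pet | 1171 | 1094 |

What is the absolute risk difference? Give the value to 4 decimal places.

0.1077

Cells: a = 1756, b = 1055, c = 1171, d = 1094.
Risk in exposed = 1756/2811 = 0.624689; risk in unexposed = 1171/2265 = 0.516998.
Risk difference = 0.624689 − 0.516998 = 0.107691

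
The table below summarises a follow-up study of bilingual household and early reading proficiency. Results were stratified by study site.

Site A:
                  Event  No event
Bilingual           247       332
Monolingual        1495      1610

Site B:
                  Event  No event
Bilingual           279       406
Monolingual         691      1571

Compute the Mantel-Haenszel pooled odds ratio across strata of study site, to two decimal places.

1.12

OR_MH = Σ(aᵢdᵢ/nᵢ) / Σ(bᵢcᵢ/nᵢ), where nᵢ is the stratum total.
Stratum 1 (Site A): n = 3684; a·d/n = 247·1610/3684 = 107.9452; b·c/n = 332·1495/3684 = 134.7286
Stratum 2 (Site B): n = 2947; a·d/n = 279·1571/2947 = 148.7306; b·c/n = 406·691/2947 = 95.1971
OR_MH = (107.9452 + 148.7306) / (134.7286 + 95.1971) = 256.6757 / 229.9257 = 1.11634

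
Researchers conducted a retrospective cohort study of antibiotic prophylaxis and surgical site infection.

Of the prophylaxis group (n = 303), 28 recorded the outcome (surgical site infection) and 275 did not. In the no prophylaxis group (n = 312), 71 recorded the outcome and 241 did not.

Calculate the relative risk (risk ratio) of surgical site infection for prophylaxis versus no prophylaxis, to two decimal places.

From the description: a = 28, b = 275, c = 71, d = 241.
Risk in exposed = 28/303 = 0.09241; risk in unexposed = 71/312 = 0.22756.
RR = 0.09241 / 0.22756 = 0.40608
The risk is 59% lower among the exposed than among the unexposed.

0.41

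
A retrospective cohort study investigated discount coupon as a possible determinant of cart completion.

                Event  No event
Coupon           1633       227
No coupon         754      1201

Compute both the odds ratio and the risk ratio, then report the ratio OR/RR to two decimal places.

Cells: a = 1633, b = 227, c = 754, d = 1201.
OR = (1633·1201)/(227·754) = 1961233/171158 = 11.45861
Risk in exposed = 1633/1860 = 0.87796; risk in unexposed = 754/1955 = 0.38568; RR = 2.27640
OR/RR = 11.45861 / 2.27640 = 5.03365
The outcome is not rare, so the OR lies further from 1 than the RR.

5.03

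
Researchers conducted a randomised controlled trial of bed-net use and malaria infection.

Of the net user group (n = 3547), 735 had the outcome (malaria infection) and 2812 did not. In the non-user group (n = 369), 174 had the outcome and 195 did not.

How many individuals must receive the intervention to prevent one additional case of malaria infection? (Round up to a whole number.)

4

Risk in treated group = 735/3547 = 0.20722; risk in control = 174/369 = 0.47154.
Absolute risk reduction = 0.47154 − 0.20722 = 0.26433
NNT = 1 / ARR = 1 / 0.26433 = 3.783 → round up → 4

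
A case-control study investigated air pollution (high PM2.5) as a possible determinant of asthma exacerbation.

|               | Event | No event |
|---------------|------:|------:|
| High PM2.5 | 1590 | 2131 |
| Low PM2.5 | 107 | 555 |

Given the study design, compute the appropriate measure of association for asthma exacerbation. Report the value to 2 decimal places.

3.87

Cells: a = 1590, b = 2131, c = 107, d = 555.
This is a case-control study: participants were sampled on outcome status, so risks in the source population cannot be estimated directly — relative risk is not valid here. The odds ratio is the appropriate measure.
OR = (a·d)/(b·c) = (1590 × 555) / (2131 × 107) = 882450 / 228017 = 3.87011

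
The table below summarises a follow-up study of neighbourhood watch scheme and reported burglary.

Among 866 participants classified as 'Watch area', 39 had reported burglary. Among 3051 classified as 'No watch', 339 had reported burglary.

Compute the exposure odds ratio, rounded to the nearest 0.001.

From the description: a = 39, b = 827, c = 339, d = 2712.
OR = (a·d)/(b·c) = (39 × 2712) / (827 × 339) = 105768 / 280353 = 0.37727
Exposure is associated with lower odds of reported burglary (OR = 0.38 < 1).

0.377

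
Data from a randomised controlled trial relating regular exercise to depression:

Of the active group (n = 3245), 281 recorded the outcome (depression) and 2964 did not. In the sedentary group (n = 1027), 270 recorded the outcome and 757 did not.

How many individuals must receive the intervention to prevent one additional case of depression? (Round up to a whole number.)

Risk in treated group = 281/3245 = 0.08659; risk in control = 270/1027 = 0.26290.
Absolute risk reduction = 0.26290 − 0.08659 = 0.17631
NNT = 1 / ARR = 1 / 0.17631 = 5.672 → round up → 6

6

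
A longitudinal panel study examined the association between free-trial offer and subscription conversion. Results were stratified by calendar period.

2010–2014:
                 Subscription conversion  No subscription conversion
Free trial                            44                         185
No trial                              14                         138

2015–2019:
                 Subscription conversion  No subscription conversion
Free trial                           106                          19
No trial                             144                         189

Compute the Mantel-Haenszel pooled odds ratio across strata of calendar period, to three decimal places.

4.673

OR_MH = Σ(aᵢdᵢ/nᵢ) / Σ(bᵢcᵢ/nᵢ), where nᵢ is the stratum total.
Stratum 1 (2010–2014): n = 381; a·d/n = 44·138/381 = 15.9370; b·c/n = 185·14/381 = 6.7979
Stratum 2 (2015–2019): n = 458; a·d/n = 106·189/458 = 43.7424; b·c/n = 19·144/458 = 5.9738
OR_MH = (15.9370 + 43.7424) / (6.7979 + 5.9738) = 59.6794 / 12.7717 = 4.67278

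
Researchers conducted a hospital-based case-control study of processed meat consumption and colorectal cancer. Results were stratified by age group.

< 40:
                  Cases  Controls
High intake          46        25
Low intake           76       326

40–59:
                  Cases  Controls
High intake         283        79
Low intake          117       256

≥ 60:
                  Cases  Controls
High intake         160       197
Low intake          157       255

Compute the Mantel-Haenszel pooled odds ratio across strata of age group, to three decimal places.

3.227

OR_MH = Σ(aᵢdᵢ/nᵢ) / Σ(bᵢcᵢ/nᵢ), where nᵢ is the stratum total.
Stratum 1 (< 40): n = 473; a·d/n = 46·326/473 = 31.7040; b·c/n = 25·76/473 = 4.0169
Stratum 2 (40–59): n = 735; a·d/n = 283·256/735 = 98.5687; b·c/n = 79·117/735 = 12.5755
Stratum 3 (≥ 60): n = 769; a·d/n = 160·255/769 = 53.0559; b·c/n = 197·157/769 = 40.2198
OR_MH = (31.7040 + 98.5687 + 53.0559) / (4.0169 + 12.5755 + 40.2198) = 183.3286 / 56.8122 = 3.22692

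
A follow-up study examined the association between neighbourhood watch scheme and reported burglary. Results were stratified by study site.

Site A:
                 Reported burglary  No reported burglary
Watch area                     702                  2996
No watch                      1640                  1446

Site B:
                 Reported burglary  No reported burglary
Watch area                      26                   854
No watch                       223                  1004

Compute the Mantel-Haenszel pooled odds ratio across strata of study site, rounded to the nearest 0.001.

OR_MH = Σ(aᵢdᵢ/nᵢ) / Σ(bᵢcᵢ/nᵢ), where nᵢ is the stratum total.
Stratum 1 (Site A): n = 6784; a·d/n = 702·1446/6784 = 149.6303; b·c/n = 2996·1640/6784 = 724.2689
Stratum 2 (Site B): n = 2107; a·d/n = 26·1004/2107 = 12.3892; b·c/n = 854·223/2107 = 90.3854
OR_MH = (149.6303 + 12.3892) / (724.2689 + 90.3854) = 162.0195 / 814.6542 = 0.19888

0.199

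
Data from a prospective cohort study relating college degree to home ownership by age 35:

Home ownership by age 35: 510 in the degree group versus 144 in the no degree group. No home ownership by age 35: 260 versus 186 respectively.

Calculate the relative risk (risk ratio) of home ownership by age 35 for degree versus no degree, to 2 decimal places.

From the description: a = 510, b = 260, c = 144, d = 186.
Risk in exposed = 510/770 = 0.66234; risk in unexposed = 144/330 = 0.43636.
RR = 0.66234 / 0.43636 = 1.51786
The risk among the exposed is 1.52 times that among the unexposed.

1.52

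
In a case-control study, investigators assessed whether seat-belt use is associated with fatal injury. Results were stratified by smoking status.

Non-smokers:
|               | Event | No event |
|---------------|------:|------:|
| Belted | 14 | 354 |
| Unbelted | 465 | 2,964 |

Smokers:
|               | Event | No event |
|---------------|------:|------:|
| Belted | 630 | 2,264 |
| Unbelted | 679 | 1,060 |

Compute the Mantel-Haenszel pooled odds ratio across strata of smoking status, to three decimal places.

OR_MH = Σ(aᵢdᵢ/nᵢ) / Σ(bᵢcᵢ/nᵢ), where nᵢ is the stratum total.
Stratum 1 (Non-smokers): n = 3797; a·d/n = 14·2964/3797 = 10.9286; b·c/n = 354·465/3797 = 43.3526
Stratum 2 (Smokers): n = 4633; a·d/n = 630·1060/4633 = 144.1399; b·c/n = 2264·679/4633 = 331.8057
OR_MH = (10.9286 + 144.1399) / (43.3526 + 331.8057) = 155.0685 / 375.1584 = 0.41334

0.413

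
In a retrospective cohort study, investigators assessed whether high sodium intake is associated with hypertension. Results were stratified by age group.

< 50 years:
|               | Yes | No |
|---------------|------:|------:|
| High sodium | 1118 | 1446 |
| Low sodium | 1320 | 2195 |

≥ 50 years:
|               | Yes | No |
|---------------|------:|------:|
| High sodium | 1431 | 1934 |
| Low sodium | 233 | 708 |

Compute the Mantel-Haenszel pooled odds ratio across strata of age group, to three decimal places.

1.526

OR_MH = Σ(aᵢdᵢ/nᵢ) / Σ(bᵢcᵢ/nᵢ), where nᵢ is the stratum total.
Stratum 1 (< 50 years): n = 6079; a·d/n = 1118·2195/6079 = 403.6865; b·c/n = 1446·1320/6079 = 313.9859
Stratum 2 (≥ 50 years): n = 4306; a·d/n = 1431·708/4306 = 235.2875; b·c/n = 1934·233/4306 = 104.6498
OR_MH = (403.6865 + 235.2875) / (313.9859 + 104.6498) = 638.9740 / 418.6356 = 1.52632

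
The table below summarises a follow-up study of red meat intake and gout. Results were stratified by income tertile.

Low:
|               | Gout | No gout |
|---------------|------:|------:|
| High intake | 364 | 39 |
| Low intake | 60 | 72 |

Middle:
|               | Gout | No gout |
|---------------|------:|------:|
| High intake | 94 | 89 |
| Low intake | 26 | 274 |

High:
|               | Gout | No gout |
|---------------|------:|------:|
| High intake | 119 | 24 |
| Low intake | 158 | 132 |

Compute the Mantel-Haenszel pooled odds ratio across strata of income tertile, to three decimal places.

7.733

OR_MH = Σ(aᵢdᵢ/nᵢ) / Σ(bᵢcᵢ/nᵢ), where nᵢ is the stratum total.
Stratum 1 (Low): n = 535; a·d/n = 364·72/535 = 48.9869; b·c/n = 39·60/535 = 4.3738
Stratum 2 (Middle): n = 483; a·d/n = 94·274/483 = 53.3251; b·c/n = 89·26/483 = 4.7909
Stratum 3 (High): n = 433; a·d/n = 119·132/433 = 36.2771; b·c/n = 24·158/433 = 8.7575
OR_MH = (48.9869 + 53.3251 + 36.2771) / (4.3738 + 4.7909 + 8.7575) = 138.5891 / 17.9222 = 7.73281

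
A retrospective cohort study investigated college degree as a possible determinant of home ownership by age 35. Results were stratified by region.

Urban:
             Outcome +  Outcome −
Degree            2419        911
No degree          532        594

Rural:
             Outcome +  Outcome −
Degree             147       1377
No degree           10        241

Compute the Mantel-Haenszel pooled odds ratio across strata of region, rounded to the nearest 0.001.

2.939

OR_MH = Σ(aᵢdᵢ/nᵢ) / Σ(bᵢcᵢ/nᵢ), where nᵢ is the stratum total.
Stratum 1 (Urban): n = 4456; a·d/n = 2419·594/4456 = 322.4610; b·c/n = 911·532/4456 = 108.7639
Stratum 2 (Rural): n = 1775; a·d/n = 147·241/1775 = 19.9589; b·c/n = 1377·10/1775 = 7.7577
OR_MH = (322.4610 + 19.9589) / (108.7639 + 7.7577) = 342.4198 / 116.5217 = 2.93868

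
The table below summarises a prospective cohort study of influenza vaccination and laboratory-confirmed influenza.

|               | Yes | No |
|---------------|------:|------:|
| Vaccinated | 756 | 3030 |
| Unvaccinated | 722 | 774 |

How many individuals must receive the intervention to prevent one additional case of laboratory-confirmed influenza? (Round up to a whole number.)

Risk in treated group = 756/3786 = 0.19968; risk in control = 722/1496 = 0.48262.
Absolute risk reduction = 0.48262 − 0.19968 = 0.28294
NNT = 1 / ARR = 1 / 0.28294 = 3.534 → round up → 4

4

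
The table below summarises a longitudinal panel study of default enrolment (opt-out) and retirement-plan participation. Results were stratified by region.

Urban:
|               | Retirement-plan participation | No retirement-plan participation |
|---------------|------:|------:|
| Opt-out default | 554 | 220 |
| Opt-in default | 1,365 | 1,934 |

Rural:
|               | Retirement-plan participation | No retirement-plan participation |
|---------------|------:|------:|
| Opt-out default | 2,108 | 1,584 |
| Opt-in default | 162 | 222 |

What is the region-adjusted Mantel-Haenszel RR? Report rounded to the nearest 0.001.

RR_MH = Σ(aᵢ·n₀ᵢ/nᵢ) / Σ(cᵢ·n₁ᵢ/nᵢ), with n₁ᵢ = aᵢ+bᵢ (exposed), n₀ᵢ = cᵢ+dᵢ (unexposed), nᵢ = n₁ᵢ+n₀ᵢ.
Stratum 1 (Urban): n₁ = 774, n₀ = 3299, n = 4073; a·n₀/n = 554·3299/4073 = 448.7223; c·n₁/n = 1365·774/4073 = 259.3936
Stratum 2 (Rural): n₁ = 3692, n₀ = 384, n = 4076; a·n₀/n = 2108·384/4076 = 198.5947; c·n₁/n = 162·3692/4076 = 146.7380
RR_MH = (448.7223 + 198.5947) / (259.3936 + 146.7380) = 647.3170 / 406.1315 = 1.59386

1.594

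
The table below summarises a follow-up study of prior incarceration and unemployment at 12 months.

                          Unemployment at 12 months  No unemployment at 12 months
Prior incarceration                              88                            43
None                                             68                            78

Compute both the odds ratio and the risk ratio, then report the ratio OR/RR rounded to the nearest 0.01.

1.63

Cells: a = 88, b = 43, c = 68, d = 78.
OR = (88·78)/(43·68) = 6864/2924 = 2.34747
Risk in exposed = 88/131 = 0.67176; risk in unexposed = 68/146 = 0.46575; RR = 1.44230
OR/RR = 2.34747 / 1.44230 = 1.62759
The outcome is not rare, so the OR lies further from 1 than the RR.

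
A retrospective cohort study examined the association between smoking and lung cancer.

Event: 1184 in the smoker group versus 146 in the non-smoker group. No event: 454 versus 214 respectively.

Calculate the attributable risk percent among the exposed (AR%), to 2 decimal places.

From the description: a = 1184, b = 454, c = 146, d = 214.
Risk in exposed = 1184/1638 = 0.72283; risk in unexposed = 146/360 = 0.40556.
RR = 0.72283/0.40556 = 1.78233
AR% = (RR − 1)/RR × 100 = (1.78233 − 1)/1.78233 × 100 = 43.8936%

43.89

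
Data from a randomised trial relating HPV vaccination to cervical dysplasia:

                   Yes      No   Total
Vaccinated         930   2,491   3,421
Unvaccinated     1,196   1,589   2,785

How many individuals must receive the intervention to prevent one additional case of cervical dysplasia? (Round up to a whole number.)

Risk in treated group = 930/3421 = 0.27185; risk in control = 1196/2785 = 0.42944.
Absolute risk reduction = 0.42944 − 0.27185 = 0.15759
NNT = 1 / ARR = 1 / 0.15759 = 6.345 → round up → 7

7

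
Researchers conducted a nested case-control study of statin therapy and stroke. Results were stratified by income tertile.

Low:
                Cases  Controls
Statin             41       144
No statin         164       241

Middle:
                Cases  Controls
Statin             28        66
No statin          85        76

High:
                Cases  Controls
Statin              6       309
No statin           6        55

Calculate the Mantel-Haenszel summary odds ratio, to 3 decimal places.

0.388

OR_MH = Σ(aᵢdᵢ/nᵢ) / Σ(bᵢcᵢ/nᵢ), where nᵢ is the stratum total.
Stratum 1 (Low): n = 590; a·d/n = 41·241/590 = 16.7475; b·c/n = 144·164/590 = 40.0271
Stratum 2 (Middle): n = 255; a·d/n = 28·76/255 = 8.3451; b·c/n = 66·85/255 = 22.0000
Stratum 3 (High): n = 376; a·d/n = 6·55/376 = 0.8777; b·c/n = 309·6/376 = 4.9309
OR_MH = (16.7475 + 8.3451 + 0.8777) / (40.0271 + 22.0000 + 4.9309) = 25.9702 / 66.9580 = 0.38786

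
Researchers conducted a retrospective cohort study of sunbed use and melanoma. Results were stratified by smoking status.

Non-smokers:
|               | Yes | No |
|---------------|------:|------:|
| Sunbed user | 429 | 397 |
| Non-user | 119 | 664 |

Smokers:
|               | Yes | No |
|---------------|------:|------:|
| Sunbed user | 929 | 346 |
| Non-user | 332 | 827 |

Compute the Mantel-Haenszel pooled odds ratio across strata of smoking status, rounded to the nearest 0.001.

6.436

OR_MH = Σ(aᵢdᵢ/nᵢ) / Σ(bᵢcᵢ/nᵢ), where nᵢ is the stratum total.
Stratum 1 (Non-smokers): n = 1609; a·d/n = 429·664/1609 = 177.0392; b·c/n = 397·119/1609 = 29.3617
Stratum 2 (Smokers): n = 2434; a·d/n = 929·827/2434 = 315.6463; b·c/n = 346·332/2434 = 47.1947
OR_MH = (177.0392 + 315.6463) / (29.3617 + 47.1947) = 492.6854 / 76.5565 = 6.43558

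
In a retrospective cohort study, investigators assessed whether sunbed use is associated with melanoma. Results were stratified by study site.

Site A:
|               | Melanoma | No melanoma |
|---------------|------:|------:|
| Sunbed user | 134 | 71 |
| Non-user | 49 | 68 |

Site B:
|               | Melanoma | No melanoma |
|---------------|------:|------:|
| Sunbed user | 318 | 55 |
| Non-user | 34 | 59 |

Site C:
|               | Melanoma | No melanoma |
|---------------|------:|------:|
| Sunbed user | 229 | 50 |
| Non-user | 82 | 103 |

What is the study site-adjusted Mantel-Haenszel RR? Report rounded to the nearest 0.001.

RR_MH = Σ(aᵢ·n₀ᵢ/nᵢ) / Σ(cᵢ·n₁ᵢ/nᵢ), with n₁ᵢ = aᵢ+bᵢ (exposed), n₀ᵢ = cᵢ+dᵢ (unexposed), nᵢ = n₁ᵢ+n₀ᵢ.
Stratum 1 (Site A): n₁ = 205, n₀ = 117, n = 322; a·n₀/n = 134·117/322 = 48.6894; c·n₁/n = 49·205/322 = 31.1957
Stratum 2 (Site B): n₁ = 373, n₀ = 93, n = 466; a·n₀/n = 318·93/466 = 63.4635; c·n₁/n = 34·373/466 = 27.2146
Stratum 3 (Site C): n₁ = 279, n₀ = 185, n = 464; a·n₀/n = 229·185/464 = 91.3039; c·n₁/n = 82·279/464 = 49.3060
RR_MH = (48.6894 + 63.4635 + 91.3039) / (31.1957 + 27.2146 + 49.3060) = 203.4568 / 107.7163 = 1.88882

1.889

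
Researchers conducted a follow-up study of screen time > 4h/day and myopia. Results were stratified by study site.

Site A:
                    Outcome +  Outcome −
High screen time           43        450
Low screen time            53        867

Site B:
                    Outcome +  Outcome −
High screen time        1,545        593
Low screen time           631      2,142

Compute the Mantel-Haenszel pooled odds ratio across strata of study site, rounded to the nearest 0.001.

7.524

OR_MH = Σ(aᵢdᵢ/nᵢ) / Σ(bᵢcᵢ/nᵢ), where nᵢ is the stratum total.
Stratum 1 (Site A): n = 1413; a·d/n = 43·867/1413 = 26.3843; b·c/n = 450·53/1413 = 16.8790
Stratum 2 (Site B): n = 4911; a·d/n = 1545·2142/4911 = 673.8729; b·c/n = 593·631/4911 = 76.1928
OR_MH = (26.3843 + 673.8729) / (16.8790 + 76.1928) = 700.2572 / 93.0718 = 7.52384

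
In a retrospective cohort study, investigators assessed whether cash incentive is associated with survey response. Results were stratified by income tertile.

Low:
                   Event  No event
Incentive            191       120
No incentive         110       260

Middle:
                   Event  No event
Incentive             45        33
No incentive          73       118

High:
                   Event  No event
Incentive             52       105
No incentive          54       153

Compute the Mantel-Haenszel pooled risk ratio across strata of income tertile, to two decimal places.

1.75

RR_MH = Σ(aᵢ·n₀ᵢ/nᵢ) / Σ(cᵢ·n₁ᵢ/nᵢ), with n₁ᵢ = aᵢ+bᵢ (exposed), n₀ᵢ = cᵢ+dᵢ (unexposed), nᵢ = n₁ᵢ+n₀ᵢ.
Stratum 1 (Low): n₁ = 311, n₀ = 370, n = 681; a·n₀/n = 191·370/681 = 103.7739; c·n₁/n = 110·311/681 = 50.2349
Stratum 2 (Middle): n₁ = 78, n₀ = 191, n = 269; a·n₀/n = 45·191/269 = 31.9517; c·n₁/n = 73·78/269 = 21.1673
Stratum 3 (High): n₁ = 157, n₀ = 207, n = 364; a·n₀/n = 52·207/364 = 29.5714; c·n₁/n = 54·157/364 = 23.2912
RR_MH = (103.7739 + 31.9517 + 29.5714) / (50.2349 + 21.1673 + 23.2912) = 165.2970 / 94.6934 = 1.74560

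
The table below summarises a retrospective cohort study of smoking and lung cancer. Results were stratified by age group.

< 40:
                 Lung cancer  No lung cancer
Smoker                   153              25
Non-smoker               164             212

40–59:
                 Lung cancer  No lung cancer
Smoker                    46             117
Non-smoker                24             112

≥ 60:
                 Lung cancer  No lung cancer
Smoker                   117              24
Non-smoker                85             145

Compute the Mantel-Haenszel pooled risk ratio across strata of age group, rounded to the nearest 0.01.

RR_MH = Σ(aᵢ·n₀ᵢ/nᵢ) / Σ(cᵢ·n₁ᵢ/nᵢ), with n₁ᵢ = aᵢ+bᵢ (exposed), n₀ᵢ = cᵢ+dᵢ (unexposed), nᵢ = n₁ᵢ+n₀ᵢ.
Stratum 1 (< 40): n₁ = 178, n₀ = 376, n = 554; a·n₀/n = 153·376/554 = 103.8412; c·n₁/n = 164·178/554 = 52.6931
Stratum 2 (40–59): n₁ = 163, n₀ = 136, n = 299; a·n₀/n = 46·136/299 = 20.9231; c·n₁/n = 24·163/299 = 13.0836
Stratum 3 (≥ 60): n₁ = 141, n₀ = 230, n = 371; a·n₀/n = 117·230/371 = 72.5337; c·n₁/n = 85·141/371 = 32.3046
RR_MH = (103.8412 + 20.9231 + 72.5337) / (52.6931 + 13.0836 + 32.3046) = 197.2979 / 98.0813 = 2.01157

2.01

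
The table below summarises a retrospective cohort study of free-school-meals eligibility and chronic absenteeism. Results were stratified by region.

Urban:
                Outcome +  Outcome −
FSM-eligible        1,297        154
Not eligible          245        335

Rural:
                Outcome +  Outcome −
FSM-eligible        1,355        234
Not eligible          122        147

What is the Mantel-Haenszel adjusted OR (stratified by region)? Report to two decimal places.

9.46

OR_MH = Σ(aᵢdᵢ/nᵢ) / Σ(bᵢcᵢ/nᵢ), where nᵢ is the stratum total.
Stratum 1 (Urban): n = 2031; a·d/n = 1297·335/2031 = 213.9316; b·c/n = 154·245/2031 = 18.5771
Stratum 2 (Rural): n = 1858; a·d/n = 1355·147/1858 = 107.2040; b·c/n = 234·122/1858 = 15.3649
OR_MH = (213.9316 + 107.2040) / (18.5771 + 15.3649) = 321.1355 / 33.9420 = 9.46131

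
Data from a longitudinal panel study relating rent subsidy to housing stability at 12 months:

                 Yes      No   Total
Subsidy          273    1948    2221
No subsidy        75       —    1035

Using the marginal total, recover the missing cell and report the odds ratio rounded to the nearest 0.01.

The missing cell is in the unexposed row: 1035 − 75 = 960.
So a = 273, b = 1948, c = 75, d = 960.
OR = (a·d)/(b·c) = (273 × 960) / (1948 × 75) = 262080 / 146100 = 1.79384

1.79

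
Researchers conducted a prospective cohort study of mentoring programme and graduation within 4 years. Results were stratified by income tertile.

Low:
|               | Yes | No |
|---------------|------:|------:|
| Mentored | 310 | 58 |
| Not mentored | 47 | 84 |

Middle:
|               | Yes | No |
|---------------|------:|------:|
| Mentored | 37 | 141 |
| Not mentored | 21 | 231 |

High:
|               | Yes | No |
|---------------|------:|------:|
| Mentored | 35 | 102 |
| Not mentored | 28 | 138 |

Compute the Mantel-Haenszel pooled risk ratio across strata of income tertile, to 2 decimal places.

2.18

RR_MH = Σ(aᵢ·n₀ᵢ/nᵢ) / Σ(cᵢ·n₁ᵢ/nᵢ), with n₁ᵢ = aᵢ+bᵢ (exposed), n₀ᵢ = cᵢ+dᵢ (unexposed), nᵢ = n₁ᵢ+n₀ᵢ.
Stratum 1 (Low): n₁ = 368, n₀ = 131, n = 499; a·n₀/n = 310·131/499 = 81.3828; c·n₁/n = 47·368/499 = 34.6613
Stratum 2 (Middle): n₁ = 178, n₀ = 252, n = 430; a·n₀/n = 37·252/430 = 21.6837; c·n₁/n = 21·178/430 = 8.6930
Stratum 3 (High): n₁ = 137, n₀ = 166, n = 303; a·n₀/n = 35·166/303 = 19.1749; c·n₁/n = 28·137/303 = 12.6601
RR_MH = (81.3828 + 21.6837 + 19.1749) / (34.6613 + 8.6930 + 12.6601) = 122.2414 / 56.0144 = 2.18232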